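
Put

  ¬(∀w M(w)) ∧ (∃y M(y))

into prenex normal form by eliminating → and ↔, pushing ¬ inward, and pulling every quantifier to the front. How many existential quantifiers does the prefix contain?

2

Drive negations inward (¬∀x A ≡ ∃x ¬A, ¬∃x A ≡ ∀x ¬A, De Morgan for ∧/∨):
  (∃w ¬M(w)) ∧ (∃y M(y))
All bound variables are already distinct, so no renaming is needed.
Pull the quantifiers to the front (each side's bound variable is not free in the other side):
  ∃w ∃y (¬M(w) ∧ M(y))
The prefix is ∃w ∃y: 0 universal, 2 existential.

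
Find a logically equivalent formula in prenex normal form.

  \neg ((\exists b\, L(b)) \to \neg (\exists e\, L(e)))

First replace A → B with ¬A ∨ B.
  \neg (\neg (\exists b\, L(b)) \lor \neg (\exists e\, L(e)))
Push ¬ through the quantifiers and connectives to reach negation normal form:
  (\exists b\, L(b)) \land (\exists e\, L(e))
Pull the quantifiers to the front (each side's bound variable is not free in the other side):
  \exists b\, \exists e\, (L(b) \land L(e))

\exists b\, \exists e\, (L(b) \land L(e))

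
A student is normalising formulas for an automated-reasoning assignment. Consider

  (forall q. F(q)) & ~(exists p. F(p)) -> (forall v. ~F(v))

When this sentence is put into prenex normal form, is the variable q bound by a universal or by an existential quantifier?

Eliminate → and ↔ using ¬ and ∨.
  ~((forall q. F(q)) & ~(exists p. F(p))) | (forall v. ~F(v))
Move each ¬ inward, flipping quantifiers it crosses:
  (exists q. ~F(q)) | (exists p. F(p)) | (forall v. ~F(v))
All bound variables are already distinct, so no renaming is needed.
Pull the quantifiers to the front (each side's bound variable is not free in the other side):
  exists q. exists p. forall v. (~F(q) | F(p) | ~F(v))
The quantifier forall q sits under an odd number of negations (counting the antecedent side of each →), so it flips to exists q.

existential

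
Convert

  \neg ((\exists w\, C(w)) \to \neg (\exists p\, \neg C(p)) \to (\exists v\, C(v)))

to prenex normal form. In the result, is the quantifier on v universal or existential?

Eliminate → and ↔ using ¬ and ∨.
  \neg (\neg (\exists w\, C(w)) \lor \neg \neg (\exists p\, \neg C(p)) \lor (\exists v\, C(v)))
Move each ¬ inward, flipping quantifiers it crosses:
  (\exists w\, C(w)) \land (\forall p\, C(p)) \land (\forall v\, \neg C(v))
Finally move all quantifiers to the prefix:
  \exists w\, \forall p\, \forall v\, (C(w) \land C(p) \land \neg C(v))
The quantifier \exists v sits under an odd number of negations (counting the antecedent side of each →), so it flips to \forall v.

universal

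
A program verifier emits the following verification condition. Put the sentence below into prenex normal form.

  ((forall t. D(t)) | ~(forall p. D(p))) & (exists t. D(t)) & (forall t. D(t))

Drive negations inward (¬∀x A ≡ ∃x ¬A, ¬∃x A ≡ ∀x ¬A, De Morgan for ∧/∨):
  ((forall t. D(t)) | (exists p. ~D(p))) & (exists t. D(t)) & (forall t. D(t))
Give each quantifier a distinct variable: t↦q, t↦v1.
  ((forall t. D(t)) | (exists p. ~D(p))) & (exists q. D(q)) & (forall v1. D(v1))
Finally move all quantifiers to the prefix:
  forall t. exists p. exists q. forall v1. ((D(t) | ~D(p)) & D(q) & D(v1))

forall t. exists p. exists q. forall v1. ((D(t) | ~D(p)) & D(q) & D(v1))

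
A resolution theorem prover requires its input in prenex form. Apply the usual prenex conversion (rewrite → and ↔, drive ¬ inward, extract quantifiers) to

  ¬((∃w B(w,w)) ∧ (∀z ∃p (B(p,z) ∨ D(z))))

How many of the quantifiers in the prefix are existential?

1

Drive negations inward (¬∀x A ≡ ∃x ¬A, ¬∃x A ≡ ∀x ¬A, De Morgan for ∧/∨):
  (∀w ¬B(w,w)) ∨ (∃z ∀p (¬B(p,z) ∧ ¬D(z)))
Extract every quantifier outward, since the variables are now distinct and don't occur free across branches:
  ∀w ∃z ∀p (¬B(w,w) ∨ ¬B(p,z) ∧ ¬D(z))
The prefix is ∀w ∃z ∀p: 2 universal, 1 existential.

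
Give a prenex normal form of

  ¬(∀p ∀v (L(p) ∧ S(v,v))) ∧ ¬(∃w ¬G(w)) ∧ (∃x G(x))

Push ¬ through the quantifiers and connectives to reach negation normal form:
  (∃p ∃v (¬L(p) ∨ ¬S(v,v))) ∧ (∀w G(w)) ∧ (∃x G(x))
All bound variables are already distinct, so no renaming is needed.
Extract every quantifier outward, since the variables are now distinct and don't occur free across branches:
  ∃p ∃v ∀w ∃x ((¬L(p) ∨ ¬S(v,v)) ∧ G(w) ∧ G(x))

∃p ∃v ∀w ∃x ((¬L(p) ∨ ¬S(v,v)) ∧ G(w) ∧ G(x))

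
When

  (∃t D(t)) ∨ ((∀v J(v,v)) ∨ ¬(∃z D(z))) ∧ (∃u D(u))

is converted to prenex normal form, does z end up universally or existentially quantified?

Move each ¬ inward, flipping quantifiers it crosses:
  (∃t D(t)) ∨ ((∀v J(v,v)) ∨ (∀z ¬D(z))) ∧ (∃u D(u))
Extract every quantifier outward, since the variables are now distinct and don't occur free across branches:
  ∃t ∀v ∀z ∃u (D(t) ∨ (J(v,v) ∨ ¬D(z)) ∧ D(u))
The quantifier ∃z sits under an odd number of negations, so it flips to ∀z.

universal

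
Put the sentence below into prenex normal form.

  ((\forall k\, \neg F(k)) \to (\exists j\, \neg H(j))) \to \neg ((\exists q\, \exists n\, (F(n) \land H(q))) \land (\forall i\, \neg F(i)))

\forall k\, \forall j\, \forall q\, \forall n\, \exists i\, (\neg F(k) \land H(j) \lor \neg F(n) \lor \neg H(q) \lor F(i))

Rewrite implications/biconditionals: A → B as ¬A ∨ B.
  \neg (\neg (\forall k\, \neg F(k)) \lor (\exists j\, \neg H(j))) \lor \neg ((\exists q\, \exists n\, (F(n) \land H(q))) \land (\forall i\, \neg F(i)))
Drive negations inward (¬∀x A ≡ ∃x ¬A, ¬∃x A ≡ ∀x ¬A, De Morgan for ∧/∨):
  (\forall k\, \neg F(k)) \land (\forall j\, H(j)) \lor (\forall q\, \forall n\, (\neg F(n) \lor \neg H(q))) \lor (\exists i\, F(i))
All bound variables are already distinct, so no renaming is needed.
Extract every quantifier outward, since the variables are now distinct and don't occur free across branches:
  \forall k\, \forall j\, \forall q\, \forall n\, \exists i\, (\neg F(k) \land H(j) \lor \neg F(n) \lor \neg H(q) \lor F(i))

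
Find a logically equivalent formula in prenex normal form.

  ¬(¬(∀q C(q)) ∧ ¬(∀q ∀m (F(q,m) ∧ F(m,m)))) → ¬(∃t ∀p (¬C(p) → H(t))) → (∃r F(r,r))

∃q ∃a ∃m ∃t ∀p ∃r (¬C(q) ∧ (¬F(a,m) ∨ ¬F(m,m)) ∨ C(p) ∨ H(t) ∨ F(r,r))

First replace A → B with ¬A ∨ B.
  ¬¬(¬(∀q C(q)) ∧ ¬(∀q ∀m (F(q,m) ∧ F(m,m)))) ∨ ¬¬(∃t ∀p (¬¬C(p) ∨ H(t))) ∨ (∃r F(r,r))
Push ¬ through the quantifiers and connectives to reach negation normal form:
  (∃q ¬C(q)) ∧ (∃q ∃m (¬F(q,m) ∨ ¬F(m,m))) ∨ (∃t ∀p (C(p) ∨ H(t))) ∨ (∃r F(r,r))
Give each quantifier a distinct variable: q↦a.
  (∃q ¬C(q)) ∧ (∃a ∃m (¬F(a,m) ∨ ¬F(m,m))) ∨ (∃t ∀p (C(p) ∨ H(t))) ∨ (∃r F(r,r))
Pull the quantifiers to the front (each side's bound variable is not free in the other side):
  ∃q ∃a ∃m ∃t ∀p ∃r (¬C(q) ∧ (¬F(a,m) ∨ ¬F(m,m)) ∨ C(p) ∨ H(t) ∨ F(r,r))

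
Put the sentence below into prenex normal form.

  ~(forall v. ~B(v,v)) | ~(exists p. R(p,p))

Drive negations inward (¬∀x A ≡ ∃x ¬A, ¬∃x A ≡ ∀x ¬A, De Morgan for ∧/∨):
  (exists v. B(v,v)) | (forall p. ~R(p,p))
All bound variables are already distinct, so no renaming is needed.
Extract every quantifier outward, since the variables are now distinct and don't occur free across branches:
  exists v. forall p. (B(v,v) | ~R(p,p))

exists v. forall p. (B(v,v) | ~R(p,p))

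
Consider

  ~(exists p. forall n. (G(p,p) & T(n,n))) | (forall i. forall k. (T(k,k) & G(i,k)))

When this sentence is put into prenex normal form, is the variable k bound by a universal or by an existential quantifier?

Push ¬ through the quantifiers and connectives to reach negation normal form:
  (forall p. exists n. (~G(p,p) | ~T(n,n))) | (forall i. forall k. (T(k,k) & G(i,k)))
All bound variables are already distinct, so no renaming is needed.
Extract every quantifier outward, since the variables are now distinct and don't occur free across branches:
  forall p. exists n. forall i. forall k. (~G(p,p) | ~T(n,n) | T(k,k) & G(i,k))
The quantifier forall k sits under an even number of negations, so it remains universal.

universal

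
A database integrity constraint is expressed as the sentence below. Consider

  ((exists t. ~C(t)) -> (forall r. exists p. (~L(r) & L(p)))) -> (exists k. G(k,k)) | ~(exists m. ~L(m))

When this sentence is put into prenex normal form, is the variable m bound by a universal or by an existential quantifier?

universal

First replace A → B with ¬A ∨ B.
  ~(~(exists t. ~C(t)) | (forall r. exists p. (~L(r) & L(p)))) | (exists k. G(k,k)) | ~(exists m. ~L(m))
Drive negations inward (¬∀x A ≡ ∃x ¬A, ¬∃x A ≡ ∀x ¬A, De Morgan for ∧/∨):
  (exists t. ~C(t)) & (exists r. forall p. (L(r) | ~L(p))) | (exists k. G(k,k)) | (forall m. L(m))
All bound variables are already distinct, so no renaming is needed.
Extract every quantifier outward, since the variables are now distinct and don't occur free across branches:
  exists t. exists r. forall p. exists k. forall m. (~C(t) & (L(r) | ~L(p)) | G(k,k) | L(m))
The quantifier exists m sits under an odd number of negations (counting the antecedent side of each →), so it flips to forall m.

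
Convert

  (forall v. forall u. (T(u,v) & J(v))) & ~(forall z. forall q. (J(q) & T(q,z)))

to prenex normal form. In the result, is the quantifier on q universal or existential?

Drive negations inward (¬∀x A ≡ ∃x ¬A, ¬∃x A ≡ ∀x ¬A, De Morgan for ∧/∨):
  (forall v. forall u. (T(u,v) & J(v))) & (exists z. exists q. (~J(q) | ~T(q,z)))
All bound variables are already distinct, so no renaming is needed.
Finally move all quantifiers to the prefix:
  forall v. forall u. exists z. exists q. (T(u,v) & J(v) & (~J(q) | ~T(q,z)))
The quantifier forall q sits under an odd number of negations, so it flips to exists q.

existential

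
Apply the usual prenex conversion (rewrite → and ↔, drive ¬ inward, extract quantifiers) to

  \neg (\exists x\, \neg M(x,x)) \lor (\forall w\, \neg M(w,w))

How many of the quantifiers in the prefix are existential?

Move each ¬ inward, flipping quantifiers it crosses:
  (\forall x\, M(x,x)) \lor (\forall w\, \neg M(w,w))
Extract every quantifier outward, since the variables are now distinct and don't occur free across branches:
  \forall x\, \forall w\, (M(x,x) \lor \neg M(w,w))
The prefix is \forall x \forall w: 2 universal, 0 existential.

0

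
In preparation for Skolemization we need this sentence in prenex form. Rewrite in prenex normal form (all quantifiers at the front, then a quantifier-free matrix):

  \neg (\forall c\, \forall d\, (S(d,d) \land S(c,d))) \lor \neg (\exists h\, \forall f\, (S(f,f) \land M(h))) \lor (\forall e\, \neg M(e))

Push ¬ through the quantifiers and connectives to reach negation normal form:
  (\exists c\, \exists d\, (\neg S(d,d) \lor \neg S(c,d))) \lor (\forall h\, \exists f\, (\neg S(f,f) \lor \neg M(h))) \lor (\forall e\, \neg M(e))
All bound variables are already distinct, so no renaming is needed.
Finally move all quantifiers to the prefix:
  \exists c\, \exists d\, \forall h\, \exists f\, \forall e\, (\neg S(d,d) \lor \neg S(c,d) \lor \neg S(f,f) \lor \neg M(h) \lor \neg M(e))

\exists c\, \exists d\, \forall h\, \exists f\, \forall e\, (\neg S(d,d) \lor \neg S(c,d) \lor \neg S(f,f) \lor \neg M(h) \lor \neg M(e))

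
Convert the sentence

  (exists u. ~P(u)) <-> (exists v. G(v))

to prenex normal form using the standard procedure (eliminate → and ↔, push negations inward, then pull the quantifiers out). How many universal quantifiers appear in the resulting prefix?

2

Rewrite implications/biconditionals: A → B as ¬A ∨ B; A ↔ B as (¬A ∨ B) ∧ (¬B ∨ A).
  (~(exists u. ~P(u)) | (exists v. G(v))) & (~(exists v. G(v)) | (exists u. ~P(u)))
Drive negations inward (¬∀x A ≡ ∃x ¬A, ¬∃x A ≡ ∀x ¬A, De Morgan for ∧/∨):
  ((forall u. P(u)) | (exists v. G(v))) & ((forall v. ~G(v)) | (exists u. ~P(u)))
Standardize variables apart so no two quantifiers bind the same name: v↦z, u↦w1.
  ((forall u. P(u)) | (exists v. G(v))) & ((forall z. ~G(z)) | (exists w1. ~P(w1)))
Extract every quantifier outward, since the variables are now distinct and don't occur free across branches:
  forall u. exists v. forall z. exists w1. ((P(u) | G(v)) & (~G(z) | ~P(w1)))
The prefix is forall u exists v forall z exists w1: 2 universal, 2 existential.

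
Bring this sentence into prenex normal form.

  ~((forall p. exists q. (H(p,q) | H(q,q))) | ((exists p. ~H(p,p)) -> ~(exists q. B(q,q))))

Eliminate → and ↔ using ¬ and ∨.
  ~((forall p. exists q. (H(p,q) | H(q,q))) | ~(exists p. ~H(p,p)) | ~(exists q. B(q,q)))
Drive negations inward (¬∀x A ≡ ∃x ¬A, ¬∃x A ≡ ∀x ¬A, De Morgan for ∧/∨):
  (exists p. forall q. (~H(p,q) & ~H(q,q))) & (exists p. ~H(p,p)) & (exists q. B(q,q))
Rename bound variables to avoid capture: p↦u, q↦z.
  (exists p. forall q. (~H(p,q) & ~H(q,q))) & (exists u. ~H(u,u)) & (exists z. B(z,z))
Finally move all quantifiers to the prefix:
  exists p. forall q. exists u. exists z. (~H(p,q) & ~H(q,q) & ~H(u,u) & B(z,z))

exists p. forall q. exists u. exists z. (~H(p,q) & ~H(q,q) & ~H(u,u) & B(z,z))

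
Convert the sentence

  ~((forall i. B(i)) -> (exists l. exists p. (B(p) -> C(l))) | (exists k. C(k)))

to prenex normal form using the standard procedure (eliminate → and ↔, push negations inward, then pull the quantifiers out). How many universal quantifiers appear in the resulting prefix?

First replace A → B with ¬A ∨ B.
  ~(~(forall i. B(i)) | (exists l. exists p. (~B(p) | C(l))) | (exists k. C(k)))
Drive negations inward (¬∀x A ≡ ∃x ¬A, ¬∃x A ≡ ∀x ¬A, De Morgan for ∧/∨):
  (forall i. B(i)) & (forall l. forall p. (B(p) & ~C(l))) & (forall k. ~C(k))
All bound variables are already distinct, so no renaming is needed.
Pull the quantifiers to the front (each side's bound variable is not free in the other side):
  forall i. forall l. forall p. forall k. (B(i) & B(p) & ~C(l) & ~C(k))
The prefix is forall i forall l forall p forall k: 4 universal, 0 existential.

4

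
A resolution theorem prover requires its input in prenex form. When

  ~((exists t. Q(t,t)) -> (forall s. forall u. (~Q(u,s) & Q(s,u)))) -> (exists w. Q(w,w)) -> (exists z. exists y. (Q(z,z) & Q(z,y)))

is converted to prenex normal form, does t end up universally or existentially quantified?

First replace A → B with ¬A ∨ B.
  ~~(~(exists t. Q(t,t)) | (forall s. forall u. (~Q(u,s) & Q(s,u)))) | ~(exists w. Q(w,w)) | (exists z. exists y. (Q(z,z) & Q(z,y)))
Drive negations inward (¬∀x A ≡ ∃x ¬A, ¬∃x A ≡ ∀x ¬A, De Morgan for ∧/∨):
  (forall t. ~Q(t,t)) | (forall s. forall u. (~Q(u,s) & Q(s,u))) | (forall w. ~Q(w,w)) | (exists z. exists y. (Q(z,z) & Q(z,y)))
All bound variables are already distinct, so no renaming is needed.
Pull the quantifiers to the front (each side's bound variable is not free in the other side):
  forall t. forall s. forall u. forall w. exists z. exists y. (~Q(t,t) | ~Q(u,s) & Q(s,u) | ~Q(w,w) | Q(z,z) & Q(z,y))
The quantifier exists t sits under an odd number of negations (counting the antecedent side of each →), so it flips to forall t.

universal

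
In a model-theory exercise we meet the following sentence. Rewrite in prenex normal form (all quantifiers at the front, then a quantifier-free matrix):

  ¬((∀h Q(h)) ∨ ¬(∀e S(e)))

∃h ∀e (¬Q(h) ∧ S(e))

Drive negations inward (¬∀x A ≡ ∃x ¬A, ¬∃x A ≡ ∀x ¬A, De Morgan for ∧/∨):
  (∃h ¬Q(h)) ∧ (∀e S(e))
All bound variables are already distinct, so no renaming is needed.
Pull the quantifiers to the front (each side's bound variable is not free in the other side):
  ∃h ∀e (¬Q(h) ∧ S(e))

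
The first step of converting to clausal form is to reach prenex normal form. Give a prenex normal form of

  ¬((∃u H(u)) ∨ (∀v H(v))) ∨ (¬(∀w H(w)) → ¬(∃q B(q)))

∀u ∃v ∀w ∀q (¬H(u) ∧ ¬H(v) ∨ H(w) ∨ ¬B(q))

Eliminate → and ↔ using ¬ and ∨.
  ¬((∃u H(u)) ∨ (∀v H(v))) ∨ ¬¬(∀w H(w)) ∨ ¬(∃q B(q))
Move each ¬ inward, flipping quantifiers it crosses:
  (∀u ¬H(u)) ∧ (∃v ¬H(v)) ∨ (∀w H(w)) ∨ (∀q ¬B(q))
Extract every quantifier outward, since the variables are now distinct and don't occur free across branches:
  ∀u ∃v ∀w ∀q (¬H(u) ∧ ¬H(v) ∨ H(w) ∨ ¬B(q))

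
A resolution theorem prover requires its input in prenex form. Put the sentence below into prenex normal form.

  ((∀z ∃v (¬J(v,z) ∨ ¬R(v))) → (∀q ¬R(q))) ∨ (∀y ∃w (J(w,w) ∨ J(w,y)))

∃z ∀v ∀q ∀y ∃w (J(v,z) ∧ R(v) ∨ ¬R(q) ∨ J(w,w) ∨ J(w,y))

Eliminate → and ↔ using ¬ and ∨.
  ¬(∀z ∃v (¬J(v,z) ∨ ¬R(v))) ∨ (∀q ¬R(q)) ∨ (∀y ∃w (J(w,w) ∨ J(w,y)))
Drive negations inward (¬∀x A ≡ ∃x ¬A, ¬∃x A ≡ ∀x ¬A, De Morgan for ∧/∨):
  (∃z ∀v (J(v,z) ∧ R(v))) ∨ (∀q ¬R(q)) ∨ (∀y ∃w (J(w,w) ∨ J(w,y)))
All bound variables are already distinct, so no renaming is needed.
Finally move all quantifiers to the prefix:
  ∃z ∀v ∀q ∀y ∃w (J(v,z) ∧ R(v) ∨ ¬R(q) ∨ J(w,w) ∨ J(w,y))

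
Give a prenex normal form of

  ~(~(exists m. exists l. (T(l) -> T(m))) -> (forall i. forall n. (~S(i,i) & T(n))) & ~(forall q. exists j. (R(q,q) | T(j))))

forall m. forall l. exists i. exists n. forall q. exists j. (T(l) & ~T(m) & (S(i,i) | ~T(n) | R(q,q) | T(j)))

Eliminate → and ↔ using ¬ and ∨.
  ~(~~(exists m. exists l. (~T(l) | T(m))) | (forall i. forall n. (~S(i,i) & T(n))) & ~(forall q. exists j. (R(q,q) | T(j))))
Drive negations inward (¬∀x A ≡ ∃x ¬A, ¬∃x A ≡ ∀x ¬A, De Morgan for ∧/∨):
  (forall m. forall l. (T(l) & ~T(m))) & ((exists i. exists n. (S(i,i) | ~T(n))) | (forall q. exists j. (R(q,q) | T(j))))
Finally move all quantifiers to the prefix:
  forall m. forall l. exists i. exists n. forall q. exists j. (T(l) & ~T(m) & (S(i,i) | ~T(n) | R(q,q) | T(j)))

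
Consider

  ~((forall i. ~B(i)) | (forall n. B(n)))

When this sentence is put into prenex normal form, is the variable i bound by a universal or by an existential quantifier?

existential

Drive negations inward (¬∀x A ≡ ∃x ¬A, ¬∃x A ≡ ∀x ¬A, De Morgan for ∧/∨):
  (exists i. B(i)) & (exists n. ~B(n))
All bound variables are already distinct, so no renaming is needed.
Finally move all quantifiers to the prefix:
  exists i. exists n. (B(i) & ~B(n))
The quantifier forall i sits under an odd number of negations, so it flips to exists i.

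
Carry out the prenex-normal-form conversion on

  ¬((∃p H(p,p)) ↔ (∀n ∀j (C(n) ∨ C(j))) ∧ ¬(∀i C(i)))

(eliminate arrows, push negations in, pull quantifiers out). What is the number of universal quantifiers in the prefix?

4

Rewrite implications/biconditionals: A → B as ¬A ∨ B; A ↔ B as (¬A ∨ B) ∧ (¬B ∨ A).
  ¬((¬(∃p H(p,p)) ∨ (∀n ∀j (C(n) ∨ C(j))) ∧ ¬(∀i C(i))) ∧ (¬((∀n ∀j (C(n) ∨ C(j))) ∧ ¬(∀i C(i))) ∨ (∃p H(p,p))))
Drive negations inward (¬∀x A ≡ ∃x ¬A, ¬∃x A ≡ ∀x ¬A, De Morgan for ∧/∨):
  (∃p H(p,p)) ∧ ((∃n ∃j (¬C(n) ∧ ¬C(j))) ∨ (∀i C(i))) ∨ (∀n ∀j (C(n) ∨ C(j))) ∧ (∃i ¬C(i)) ∧ (∀p ¬H(p,p))
Rename bound variables to avoid capture: n↦z1, j↦x, i↦w, p↦x1.
  (∃p H(p,p)) ∧ ((∃n ∃j (¬C(n) ∧ ¬C(j))) ∨ (∀i C(i))) ∨ (∀z1 ∀x (C(z1) ∨ C(x))) ∧ (∃w ¬C(w)) ∧ (∀x1 ¬H(x1,x1))
Finally move all quantifiers to the prefix:
  ∃p ∃n ∃j ∀i ∀z1 ∀x ∃w ∀x1 (H(p,p) ∧ (¬C(n) ∧ ¬C(j) ∨ C(i)) ∨ (C(z1) ∨ C(x)) ∧ ¬C(w) ∧ ¬H(x1,x1))
The prefix is ∃p ∃n ∃j ∀i ∀z1 ∀x ∃w ∀x1: 4 universal, 4 existential.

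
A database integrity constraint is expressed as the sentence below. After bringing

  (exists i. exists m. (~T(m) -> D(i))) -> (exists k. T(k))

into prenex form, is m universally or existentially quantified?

First replace A → B with ¬A ∨ B.
  ~(exists i. exists m. (~~T(m) | D(i))) | (exists k. T(k))
Drive negations inward (¬∀x A ≡ ∃x ¬A, ¬∃x A ≡ ∀x ¬A, De Morgan for ∧/∨):
  (forall i. forall m. (~T(m) & ~D(i))) | (exists k. T(k))
Extract every quantifier outward, since the variables are now distinct and don't occur free across branches:
  forall i. forall m. exists k. (~T(m) & ~D(i) | T(k))
The quantifier exists m sits under an odd number of negations (counting the antecedent side of each →), so it flips to forall m.

universal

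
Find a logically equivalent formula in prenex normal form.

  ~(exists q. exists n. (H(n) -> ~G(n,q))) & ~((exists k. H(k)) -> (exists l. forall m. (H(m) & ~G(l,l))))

First replace A → B with ¬A ∨ B.
  ~(exists q. exists n. (~H(n) | ~G(n,q))) & ~(~(exists k. H(k)) | (exists l. forall m. (H(m) & ~G(l,l))))
Drive negations inward (¬∀x A ≡ ∃x ¬A, ¬∃x A ≡ ∀x ¬A, De Morgan for ∧/∨):
  (forall q. forall n. (H(n) & G(n,q))) & (exists k. H(k)) & (forall l. exists m. (~H(m) | G(l,l)))
Pull the quantifiers to the front (each side's bound variable is not free in the other side):
  forall q. forall n. exists k. forall l. exists m. (H(n) & G(n,q) & H(k) & (~H(m) | G(l,l)))

forall q. forall n. exists k. forall l. exists m. (H(n) & G(n,q) & H(k) & (~H(m) | G(l,l)))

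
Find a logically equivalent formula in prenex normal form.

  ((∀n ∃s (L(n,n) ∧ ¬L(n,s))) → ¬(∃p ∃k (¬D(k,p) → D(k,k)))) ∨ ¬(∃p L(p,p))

∃n ∀s ∀p ∀k ∀z1 (¬L(n,n) ∨ L(n,s) ∨ ¬D(k,p) ∧ ¬D(k,k) ∨ ¬L(z1,z1))

Eliminate → and ↔ using ¬ and ∨.
  ¬(∀n ∃s (L(n,n) ∧ ¬L(n,s))) ∨ ¬(∃p ∃k (¬¬D(k,p) ∨ D(k,k))) ∨ ¬(∃p L(p,p))
Push ¬ through the quantifiers and connectives to reach negation normal form:
  (∃n ∀s (¬L(n,n) ∨ L(n,s))) ∨ (∀p ∀k (¬D(k,p) ∧ ¬D(k,k))) ∨ (∀p ¬L(p,p))
Give each quantifier a distinct variable: p↦z1.
  (∃n ∀s (¬L(n,n) ∨ L(n,s))) ∨ (∀p ∀k (¬D(k,p) ∧ ¬D(k,k))) ∨ (∀z1 ¬L(z1,z1))
Extract every quantifier outward, since the variables are now distinct and don't occur free across branches:
  ∃n ∀s ∀p ∀k ∀z1 (¬L(n,n) ∨ L(n,s) ∨ ¬D(k,p) ∧ ¬D(k,k) ∨ ¬L(z1,z1))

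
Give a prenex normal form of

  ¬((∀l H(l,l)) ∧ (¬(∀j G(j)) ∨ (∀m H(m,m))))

Move each ¬ inward, flipping quantifiers it crosses:
  (∃l ¬H(l,l)) ∨ (∀j G(j)) ∧ (∃m ¬H(m,m))
Pull the quantifiers to the front (each side's bound variable is not free in the other side):
  ∃l ∀j ∃m (¬H(l,l) ∨ G(j) ∧ ¬H(m,m))

∃l ∀j ∃m (¬H(l,l) ∨ G(j) ∧ ¬H(m,m))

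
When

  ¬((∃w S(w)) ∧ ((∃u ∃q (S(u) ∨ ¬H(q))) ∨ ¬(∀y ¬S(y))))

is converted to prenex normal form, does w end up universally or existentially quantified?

universal

Push ¬ through the quantifiers and connectives to reach negation normal form:
  (∀w ¬S(w)) ∨ (∀u ∀q (¬S(u) ∧ H(q))) ∧ (∀y ¬S(y))
All bound variables are already distinct, so no renaming is needed.
Finally move all quantifiers to the prefix:
  ∀w ∀u ∀q ∀y (¬S(w) ∨ ¬S(u) ∧ H(q) ∧ ¬S(y))
The quantifier ∃w sits under an odd number of negations, so it flips to ∀w.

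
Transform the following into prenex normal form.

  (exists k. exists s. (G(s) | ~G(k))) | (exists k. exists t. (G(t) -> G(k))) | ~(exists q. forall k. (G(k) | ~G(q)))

exists k. exists s. exists r. exists t. forall q. exists p. (G(s) | ~G(k) | ~G(t) | G(r) | ~G(p) & G(q))

Eliminate → and ↔ using ¬ and ∨.
  (exists k. exists s. (G(s) | ~G(k))) | (exists k. exists t. (~G(t) | G(k))) | ~(exists q. forall k. (G(k) | ~G(q)))
Move each ¬ inward, flipping quantifiers it crosses:
  (exists k. exists s. (G(s) | ~G(k))) | (exists k. exists t. (~G(t) | G(k))) | (forall q. exists k. (~G(k) & G(q)))
Standardize variables apart so no two quantifiers bind the same name: k↦r, k↦p.
  (exists k. exists s. (G(s) | ~G(k))) | (exists r. exists t. (~G(t) | G(r))) | (forall q. exists p. (~G(p) & G(q)))
Extract every quantifier outward, since the variables are now distinct and don't occur free across branches:
  exists k. exists s. exists r. exists t. forall q. exists p. (G(s) | ~G(k) | ~G(t) | G(r) | ~G(p) & G(q))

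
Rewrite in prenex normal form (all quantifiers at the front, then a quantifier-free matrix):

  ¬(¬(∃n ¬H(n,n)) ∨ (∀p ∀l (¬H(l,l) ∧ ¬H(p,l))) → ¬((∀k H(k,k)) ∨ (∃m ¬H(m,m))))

Rewrite implications/biconditionals: A → B as ¬A ∨ B.
  ¬(¬(¬(∃n ¬H(n,n)) ∨ (∀p ∀l (¬H(l,l) ∧ ¬H(p,l)))) ∨ ¬((∀k H(k,k)) ∨ (∃m ¬H(m,m))))
Move each ¬ inward, flipping quantifiers it crosses:
  ((∀n H(n,n)) ∨ (∀p ∀l (¬H(l,l) ∧ ¬H(p,l)))) ∧ ((∀k H(k,k)) ∨ (∃m ¬H(m,m)))
Pull the quantifiers to the front (each side's bound variable is not free in the other side):
  ∀n ∀p ∀l ∀k ∃m ((H(n,n) ∨ ¬H(l,l) ∧ ¬H(p,l)) ∧ (H(k,k) ∨ ¬H(m,m)))

∀n ∀p ∀l ∀k ∃m ((H(n,n) ∨ ¬H(l,l) ∧ ¬H(p,l)) ∧ (H(k,k) ∨ ¬H(m,m)))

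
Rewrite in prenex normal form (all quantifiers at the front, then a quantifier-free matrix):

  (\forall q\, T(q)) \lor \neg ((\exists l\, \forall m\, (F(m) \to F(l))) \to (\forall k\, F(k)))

\forall q\, \exists l\, \forall m\, \exists k\, (T(q) \lor (\neg F(m) \lor F(l)) \land \neg F(k))

Eliminate → and ↔ using ¬ and ∨.
  (\forall q\, T(q)) \lor \neg (\neg (\exists l\, \forall m\, (\neg F(m) \lor F(l))) \lor (\forall k\, F(k)))
Move each ¬ inward, flipping quantifiers it crosses:
  (\forall q\, T(q)) \lor (\exists l\, \forall m\, (\neg F(m) \lor F(l))) \land (\exists k\, \neg F(k))
All bound variables are already distinct, so no renaming is needed.
Pull the quantifiers to the front (each side's bound variable is not free in the other side):
  \forall q\, \exists l\, \forall m\, \exists k\, (T(q) \lor (\neg F(m) \lor F(l)) \land \neg F(k))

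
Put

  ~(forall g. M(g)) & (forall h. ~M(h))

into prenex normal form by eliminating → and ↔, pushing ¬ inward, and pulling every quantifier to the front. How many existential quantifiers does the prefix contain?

Drive negations inward (¬∀x A ≡ ∃x ¬A, ¬∃x A ≡ ∀x ¬A, De Morgan for ∧/∨):
  (exists g. ~M(g)) & (forall h. ~M(h))
All bound variables are already distinct, so no renaming is needed.
Pull the quantifiers to the front (each side's bound variable is not free in the other side):
  exists g. forall h. (~M(g) & ~M(h))
The prefix is exists g forall h: 1 universal, 1 existential.

1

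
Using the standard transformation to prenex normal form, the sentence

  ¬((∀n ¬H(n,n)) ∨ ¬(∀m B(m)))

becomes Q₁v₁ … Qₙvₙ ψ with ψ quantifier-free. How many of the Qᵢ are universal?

Drive negations inward (¬∀x A ≡ ∃x ¬A, ¬∃x A ≡ ∀x ¬A, De Morgan for ∧/∨):
  (∃n H(n,n)) ∧ (∀m B(m))
All bound variables are already distinct, so no renaming is needed.
Finally move all quantifiers to the prefix:
  ∃n ∀m (H(n,n) ∧ B(m))
The prefix is ∃n ∀m: 1 universal, 1 existential.

1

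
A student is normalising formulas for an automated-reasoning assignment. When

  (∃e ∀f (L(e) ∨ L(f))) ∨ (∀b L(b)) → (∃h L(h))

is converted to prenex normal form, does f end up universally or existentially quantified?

First replace A → B with ¬A ∨ B.
  ¬((∃e ∀f (L(e) ∨ L(f))) ∨ (∀b L(b))) ∨ (∃h L(h))
Push ¬ through the quantifiers and connectives to reach negation normal form:
  (∀e ∃f (¬L(e) ∧ ¬L(f))) ∧ (∃b ¬L(b)) ∨ (∃h L(h))
Finally move all quantifiers to the prefix:
  ∀e ∃f ∃b ∃h (¬L(e) ∧ ¬L(f) ∧ ¬L(b) ∨ L(h))
The quantifier ∀f sits under an odd number of negations (counting the antecedent side of each →), so it flips to ∃f.

existential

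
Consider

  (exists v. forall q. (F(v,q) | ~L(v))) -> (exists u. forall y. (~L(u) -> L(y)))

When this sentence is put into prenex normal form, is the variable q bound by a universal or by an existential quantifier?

Eliminate → and ↔ using ¬ and ∨.
  ~(exists v. forall q. (F(v,q) | ~L(v))) | (exists u. forall y. (~~L(u) | L(y)))
Move each ¬ inward, flipping quantifiers it crosses:
  (forall v. exists q. (~F(v,q) & L(v))) | (exists u. forall y. (L(u) | L(y)))
All bound variables are already distinct, so no renaming is needed.
Finally move all quantifiers to the prefix:
  forall v. exists q. exists u. forall y. (~F(v,q) & L(v) | L(u) | L(y))
The quantifier forall q sits under an odd number of negations (counting the antecedent side of each →), so it flips to exists q.

existential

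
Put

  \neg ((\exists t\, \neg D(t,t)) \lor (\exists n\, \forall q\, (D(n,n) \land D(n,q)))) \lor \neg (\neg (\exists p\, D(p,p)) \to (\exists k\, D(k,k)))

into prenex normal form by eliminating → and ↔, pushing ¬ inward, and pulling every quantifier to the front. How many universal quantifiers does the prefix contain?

First replace A → B with ¬A ∨ B.
  \neg ((\exists t\, \neg D(t,t)) \lor (\exists n\, \forall q\, (D(n,n) \land D(n,q)))) \lor \neg (\neg \neg (\exists p\, D(p,p)) \lor (\exists k\, D(k,k)))
Push ¬ through the quantifiers and connectives to reach negation normal form:
  (\forall t\, D(t,t)) \land (\forall n\, \exists q\, (\neg D(n,n) \lor \neg D(n,q))) \lor (\forall p\, \neg D(p,p)) \land (\forall k\, \neg D(k,k))
Pull the quantifiers to the front (each side's bound variable is not free in the other side):
  \forall t\, \forall n\, \exists q\, \forall p\, \forall k\, (D(t,t) \land (\neg D(n,n) \lor \neg D(n,q)) \lor \neg D(p,p) \land \neg D(k,k))
The prefix is \forall t \forall n \exists q \forall p \forall k: 4 universal, 1 existential.

4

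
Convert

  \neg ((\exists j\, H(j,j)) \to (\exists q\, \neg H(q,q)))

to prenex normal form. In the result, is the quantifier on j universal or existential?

existential

First replace A → B with ¬A ∨ B.
  \neg (\neg (\exists j\, H(j,j)) \lor (\exists q\, \neg H(q,q)))
Push ¬ through the quantifiers and connectives to reach negation normal form:
  (\exists j\, H(j,j)) \land (\forall q\, H(q,q))
All bound variables are already distinct, so no renaming is needed.
Pull the quantifiers to the front (each side's bound variable is not free in the other side):
  \exists j\, \forall q\, (H(j,j) \land H(q,q))
The quantifier \exists j sits under an even number of negations (counting the antecedent side of each →), so it remains existential.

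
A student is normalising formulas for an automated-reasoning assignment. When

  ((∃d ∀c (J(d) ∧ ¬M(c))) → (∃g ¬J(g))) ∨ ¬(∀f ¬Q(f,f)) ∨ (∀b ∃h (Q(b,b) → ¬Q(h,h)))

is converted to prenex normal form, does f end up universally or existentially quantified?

existential

First replace A → B with ¬A ∨ B.
  ¬(∃d ∀c (J(d) ∧ ¬M(c))) ∨ (∃g ¬J(g)) ∨ ¬(∀f ¬Q(f,f)) ∨ (∀b ∃h (¬Q(b,b) ∨ ¬Q(h,h)))
Drive negations inward (¬∀x A ≡ ∃x ¬A, ¬∃x A ≡ ∀x ¬A, De Morgan for ∧/∨):
  (∀d ∃c (¬J(d) ∨ M(c))) ∨ (∃g ¬J(g)) ∨ (∃f Q(f,f)) ∨ (∀b ∃h (¬Q(b,b) ∨ ¬Q(h,h)))
All bound variables are already distinct, so no renaming is needed.
Extract every quantifier outward, since the variables are now distinct and don't occur free across branches:
  ∀d ∃c ∃g ∃f ∀b ∃h (¬J(d) ∨ M(c) ∨ ¬J(g) ∨ Q(f,f) ∨ ¬Q(b,b) ∨ ¬Q(h,h))
The quantifier ∀f sits under an odd number of negations (counting the antecedent side of each →), so it flips to ∃f.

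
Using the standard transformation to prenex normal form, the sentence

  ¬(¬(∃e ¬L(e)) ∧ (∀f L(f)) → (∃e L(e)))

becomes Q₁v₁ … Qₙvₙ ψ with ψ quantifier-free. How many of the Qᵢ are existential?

Rewrite implications/biconditionals: A → B as ¬A ∨ B.
  ¬(¬(¬(∃e ¬L(e)) ∧ (∀f L(f))) ∨ (∃e L(e)))
Move each ¬ inward, flipping quantifiers it crosses:
  (∀e L(e)) ∧ (∀f L(f)) ∧ (∀e ¬L(e))
Rename bound variables to avoid capture: e↦y1.
  (∀e L(e)) ∧ (∀f L(f)) ∧ (∀y1 ¬L(y1))
Finally move all quantifiers to the prefix:
  ∀e ∀f ∀y1 (L(e) ∧ L(f) ∧ ¬L(y1))
The prefix is ∀e ∀f ∀y1: 3 universal, 0 existential.

0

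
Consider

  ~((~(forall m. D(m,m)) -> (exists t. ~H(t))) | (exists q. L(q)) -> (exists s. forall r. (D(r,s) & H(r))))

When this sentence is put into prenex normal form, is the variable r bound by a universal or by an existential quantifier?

existential

Eliminate → and ↔ using ¬ and ∨.
  ~(~(~~(forall m. D(m,m)) | (exists t. ~H(t)) | (exists q. L(q))) | (exists s. forall r. (D(r,s) & H(r))))
Move each ¬ inward, flipping quantifiers it crosses:
  ((forall m. D(m,m)) | (exists t. ~H(t)) | (exists q. L(q))) & (forall s. exists r. (~D(r,s) | ~H(r)))
All bound variables are already distinct, so no renaming is needed.
Extract every quantifier outward, since the variables are now distinct and don't occur free across branches:
  forall m. exists t. exists q. forall s. exists r. ((D(m,m) | ~H(t) | L(q)) & (~D(r,s) | ~H(r)))
The quantifier forall r sits under an odd number of negations (counting the antecedent side of each →), so it flips to exists r.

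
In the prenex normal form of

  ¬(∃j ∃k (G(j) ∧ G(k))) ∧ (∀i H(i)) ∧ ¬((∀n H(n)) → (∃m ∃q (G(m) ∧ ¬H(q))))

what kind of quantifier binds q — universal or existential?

First replace A → B with ¬A ∨ B.
  ¬(∃j ∃k (G(j) ∧ G(k))) ∧ (∀i H(i)) ∧ ¬(¬(∀n H(n)) ∨ (∃m ∃q (G(m) ∧ ¬H(q))))
Push ¬ through the quantifiers and connectives to reach negation normal form:
  (∀j ∀k (¬G(j) ∨ ¬G(k))) ∧ (∀i H(i)) ∧ (∀n H(n)) ∧ (∀m ∀q (¬G(m) ∨ H(q)))
Extract every quantifier outward, since the variables are now distinct and don't occur free across branches:
  ∀j ∀k ∀i ∀n ∀m ∀q ((¬G(j) ∨ ¬G(k)) ∧ H(i) ∧ H(n) ∧ (¬G(m) ∨ H(q)))
The quantifier ∃q sits under an odd number of negations (counting the antecedent side of each →), so it flips to ∀q.

universal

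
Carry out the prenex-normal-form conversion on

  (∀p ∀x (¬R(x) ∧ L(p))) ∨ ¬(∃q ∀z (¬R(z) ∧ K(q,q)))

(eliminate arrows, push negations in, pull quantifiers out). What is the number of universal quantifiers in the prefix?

3

Push ¬ through the quantifiers and connectives to reach negation normal form:
  (∀p ∀x (¬R(x) ∧ L(p))) ∨ (∀q ∃z (R(z) ∨ ¬K(q,q)))
Finally move all quantifiers to the prefix:
  ∀p ∀x ∀q ∃z (¬R(x) ∧ L(p) ∨ R(z) ∨ ¬K(q,q))
The prefix is ∀p ∀x ∀q ∃z: 3 universal, 1 existential.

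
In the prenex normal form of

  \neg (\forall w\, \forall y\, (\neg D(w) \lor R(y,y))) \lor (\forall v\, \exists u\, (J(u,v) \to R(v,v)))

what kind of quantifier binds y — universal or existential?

existential

Eliminate → and ↔ using ¬ and ∨.
  \neg (\forall w\, \forall y\, (\neg D(w) \lor R(y,y))) \lor (\forall v\, \exists u\, (\neg J(u,v) \lor R(v,v)))
Drive negations inward (¬∀x A ≡ ∃x ¬A, ¬∃x A ≡ ∀x ¬A, De Morgan for ∧/∨):
  (\exists w\, \exists y\, (D(w) \land \neg R(y,y))) \lor (\forall v\, \exists u\, (\neg J(u,v) \lor R(v,v)))
Finally move all quantifiers to the prefix:
  \exists w\, \exists y\, \forall v\, \exists u\, (D(w) \land \neg R(y,y) \lor \neg J(u,v) \lor R(v,v))
The quantifier \forall y sits under an odd number of negations (counting the antecedent side of each →), so it flips to \exists y.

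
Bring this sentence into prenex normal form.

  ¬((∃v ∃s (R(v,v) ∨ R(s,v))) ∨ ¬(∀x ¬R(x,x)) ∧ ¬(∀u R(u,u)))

Push ¬ through the quantifiers and connectives to reach negation normal form:
  (∀v ∀s (¬R(v,v) ∧ ¬R(s,v))) ∧ ((∀x ¬R(x,x)) ∨ (∀u R(u,u)))
All bound variables are already distinct, so no renaming is needed.
Finally move all quantifiers to the prefix:
  ∀v ∀s ∀x ∀u (¬R(v,v) ∧ ¬R(s,v) ∧ (¬R(x,x) ∨ R(u,u)))

∀v ∀s ∀x ∀u (¬R(v,v) ∧ ¬R(s,v) ∧ (¬R(x,x) ∨ R(u,u)))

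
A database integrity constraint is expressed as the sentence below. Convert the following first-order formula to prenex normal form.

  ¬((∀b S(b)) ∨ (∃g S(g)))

Move each ¬ inward, flipping quantifiers it crosses:
  (∃b ¬S(b)) ∧ (∀g ¬S(g))
All bound variables are already distinct, so no renaming is needed.
Extract every quantifier outward, since the variables are now distinct and don't occur free across branches:
  ∃b ∀g (¬S(b) ∧ ¬S(g))

∃b ∀g (¬S(b) ∧ ¬S(g))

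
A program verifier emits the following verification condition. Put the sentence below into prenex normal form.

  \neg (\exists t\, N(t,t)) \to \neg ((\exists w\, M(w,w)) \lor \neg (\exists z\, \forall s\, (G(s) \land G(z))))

\exists t\, \forall w\, \exists z\, \forall s\, (N(t,t) \lor \neg M(w,w) \land G(s) \land G(z))

Rewrite implications/biconditionals: A → B as ¬A ∨ B.
  \neg \neg (\exists t\, N(t,t)) \lor \neg ((\exists w\, M(w,w)) \lor \neg (\exists z\, \forall s\, (G(s) \land G(z))))
Move each ¬ inward, flipping quantifiers it crosses:
  (\exists t\, N(t,t)) \lor (\forall w\, \neg M(w,w)) \land (\exists z\, \forall s\, (G(s) \land G(z)))
All bound variables are already distinct, so no renaming is needed.
Finally move all quantifiers to the prefix:
  \exists t\, \forall w\, \exists z\, \forall s\, (N(t,t) \lor \neg M(w,w) \land G(s) \land G(z))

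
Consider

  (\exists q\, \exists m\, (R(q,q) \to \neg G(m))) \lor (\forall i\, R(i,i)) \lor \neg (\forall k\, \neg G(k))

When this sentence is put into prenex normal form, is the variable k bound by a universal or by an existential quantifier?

existential

Eliminate → and ↔ using ¬ and ∨.
  (\exists q\, \exists m\, (\neg R(q,q) \lor \neg G(m))) \lor (\forall i\, R(i,i)) \lor \neg (\forall k\, \neg G(k))
Move each ¬ inward, flipping quantifiers it crosses:
  (\exists q\, \exists m\, (\neg R(q,q) \lor \neg G(m))) \lor (\forall i\, R(i,i)) \lor (\exists k\, G(k))
All bound variables are already distinct, so no renaming is needed.
Pull the quantifiers to the front (each side's bound variable is not free in the other side):
  \exists q\, \exists m\, \forall i\, \exists k\, (\neg R(q,q) \lor \neg G(m) \lor R(i,i) \lor G(k))
The quantifier \forall k sits under an odd number of negations (counting the antecedent side of each →), so it flips to \exists k.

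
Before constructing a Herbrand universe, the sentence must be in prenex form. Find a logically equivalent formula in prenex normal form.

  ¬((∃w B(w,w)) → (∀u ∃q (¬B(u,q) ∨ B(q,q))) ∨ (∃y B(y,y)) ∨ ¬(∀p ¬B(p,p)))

∃w ∃u ∀q ∀y ∀p (B(w,w) ∧ B(u,q) ∧ ¬B(q,q) ∧ ¬B(y,y) ∧ ¬B(p,p))

Rewrite implications/biconditionals: A → B as ¬A ∨ B.
  ¬(¬(∃w B(w,w)) ∨ (∀u ∃q (¬B(u,q) ∨ B(q,q))) ∨ (∃y B(y,y)) ∨ ¬(∀p ¬B(p,p)))
Move each ¬ inward, flipping quantifiers it crosses:
  (∃w B(w,w)) ∧ (∃u ∀q (B(u,q) ∧ ¬B(q,q))) ∧ (∀y ¬B(y,y)) ∧ (∀p ¬B(p,p))
All bound variables are already distinct, so no renaming is needed.
Extract every quantifier outward, since the variables are now distinct and don't occur free across branches:
  ∃w ∃u ∀q ∀y ∀p (B(w,w) ∧ B(u,q) ∧ ¬B(q,q) ∧ ¬B(y,y) ∧ ¬B(p,p))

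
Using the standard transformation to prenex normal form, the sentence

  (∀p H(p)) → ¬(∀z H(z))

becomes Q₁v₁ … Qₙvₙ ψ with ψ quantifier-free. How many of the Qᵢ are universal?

Rewrite implications/biconditionals: A → B as ¬A ∨ B.
  ¬(∀p H(p)) ∨ ¬(∀z H(z))
Drive negations inward (¬∀x A ≡ ∃x ¬A, ¬∃x A ≡ ∀x ¬A, De Morgan for ∧/∨):
  (∃p ¬H(p)) ∨ (∃z ¬H(z))
All bound variables are already distinct, so no renaming is needed.
Extract every quantifier outward, since the variables are now distinct and don't occur free across branches:
  ∃p ∃z (¬H(p) ∨ ¬H(z))
The prefix is ∃p ∃z: 0 universal, 2 existential.

0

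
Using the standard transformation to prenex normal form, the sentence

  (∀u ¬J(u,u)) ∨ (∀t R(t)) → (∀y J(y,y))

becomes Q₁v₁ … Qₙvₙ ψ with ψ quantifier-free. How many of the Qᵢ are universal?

1

Eliminate → and ↔ using ¬ and ∨.
  ¬((∀u ¬J(u,u)) ∨ (∀t R(t))) ∨ (∀y J(y,y))
Drive negations inward (¬∀x A ≡ ∃x ¬A, ¬∃x A ≡ ∀x ¬A, De Morgan for ∧/∨):
  (∃u J(u,u)) ∧ (∃t ¬R(t)) ∨ (∀y J(y,y))
All bound variables are already distinct, so no renaming is needed.
Finally move all quantifiers to the prefix:
  ∃u ∃t ∀y (J(u,u) ∧ ¬R(t) ∨ J(y,y))
The prefix is ∃u ∃t ∀y: 1 universal, 2 existential.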